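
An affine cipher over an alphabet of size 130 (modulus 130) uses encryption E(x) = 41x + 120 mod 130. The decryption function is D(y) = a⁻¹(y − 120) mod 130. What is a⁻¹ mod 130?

Apply the Euclidean algorithm to 130 and 41:
130 = 3×41 + 7
41 = 5×7 + 6
7 = 1×6 + 1
6 = 6×1 + 0
Since gcd(41, 130) = 1, back-substitute to write 1 as a combination:
1 = 7 − 6
1 = −41 + 6·7
1 = 6·130 − 19·41
So 41·(-19) ≡ 1 (mod 130), and -19 ≡ 111 (mod 130).

111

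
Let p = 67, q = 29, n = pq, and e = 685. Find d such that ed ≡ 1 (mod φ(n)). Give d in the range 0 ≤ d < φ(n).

φ(n) = (p−1)(q−1) = 66·28 = 1848.
Need d with 685·d ≡ 1 (mod 1848). Apply the extended Euclidean algorithm:
1848 = 2·685 + 478
685 = 1·478 + 207
478 = 2·207 + 64
207 = 3·64 + 15
64 = 4·15 + 4
15 = 3·4 + 3
4 = 1·3 + 1
3 = 3·1 + 0
Back-substitute:
1 = 4 − 3
1 = −15 + 4·4
1 = 4·64 − 17·15
1 = −17·207 + 55·64
1 = 55·478 − 127·207
1 = −127·685 + 182·478
1 = 182·1848 − 491·685
So 685·(-491) ≡ 1 (mod 1848), hence d ≡ -491 ≡ 1357 (mod 1848).

1357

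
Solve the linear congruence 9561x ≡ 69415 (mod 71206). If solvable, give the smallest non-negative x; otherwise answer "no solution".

First find gcd(9561, 71206):
71206 = 7*9561 + 4279
9561 = 2*4279 + 1003
4279 = 4*1003 + 267
1003 = 3*267 + 202
267 = 1*202 + 65
202 = 3*65 + 7
65 = 9*7 + 2
7 = 3*2 + 1
2 = 2*1 + 0
gcd = 1, so a unique solution mod 71206 exists.
Back-substitute for the Bézout coefficients:
1 = 7 − 3·2
1 = −3·65 + 28·7
1 = 28·202 − 87·65
1 = −87·267 + 115·202
1 = 115·1003 − 432·267
1 = −432·4279 + 1843·1003
1 = 1843·9561 − 4118·4279
1 = −4118·71206 + 30669·9561
So 9561·(30669) ≡ 1 (mod 71206), giving 9561⁻¹ ≡ 30669.
x ≡ 9561⁻¹·69415 ≡ 30669·69415 ≡ 42853 (mod 71206).

42853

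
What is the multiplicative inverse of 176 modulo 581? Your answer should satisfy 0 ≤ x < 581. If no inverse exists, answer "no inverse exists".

Run Euclid on (581, 176):
581 = 3×176 + 53
176 = 3×53 + 17
53 = 3×17 + 2
17 = 8×2 + 1
2 = 2×1 + 0
The gcd is 1. Working backward:
1 = 17 − 8·2
1 = −8·53 + 25·17
1 = 25·176 − 83·53
1 = −83·581 + 274·176
So 176·274 ≡ 1 (mod 581).

274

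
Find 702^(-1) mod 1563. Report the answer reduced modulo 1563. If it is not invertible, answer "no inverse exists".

no inverse exists

Compute gcd(702, 1563):
1563 = 2·702 + 159
702 = 4·159 + 66
159 = 2·66 + 27
66 = 2·27 + 12
27 = 2·12 + 3
12 = 4·3 + 0
Since gcd = 3 > 1, 702 is not a unit mod 1563.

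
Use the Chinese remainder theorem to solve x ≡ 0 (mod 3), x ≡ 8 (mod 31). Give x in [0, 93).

39

Write x = 0 + 3·k. Then 3·k ≡ 8 − 0 ≡ 8 (mod 31).
Need 3⁻¹ mod 31. Extended Euclid on (31, 3):
31 = 10·3 + 1
3 = 3·1 + 0
Back-substitute:
1 = 31 − 10·3
3⁻¹ ≡ 21 (mod 31), so k ≡ 21·8 ≡ 13 (mod 31).
x = 0 + 3·13 = 39.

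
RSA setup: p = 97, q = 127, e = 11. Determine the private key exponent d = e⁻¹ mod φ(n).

3299

φ(n) = (p−1)(q−1) = 96·126 = 12096.
Need d with 11·d ≡ 1 (mod 12096). Apply the extended Euclidean algorithm:
12096 = 1099·11 + 7
11 = 1·7 + 4
7 = 1·4 + 3
4 = 1·3 + 1
3 = 3·1 + 0
Back-substitute:
1 = 4 − 3
1 = −7 + 2·4
1 = 2·11 − 3·7
1 = −3·12096 + 3299·11
So 11·3299 ≡ 1 (mod 12096), hence d = 3299.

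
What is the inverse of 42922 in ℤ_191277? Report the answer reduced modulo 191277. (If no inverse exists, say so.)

167725

Run Euclid on (191277, 42922):
191277 = 4·42922 + 19589
42922 = 2·19589 + 3744
19589 = 5·3744 + 869
3744 = 4·869 + 268
869 = 3·268 + 65
268 = 4·65 + 8
65 = 8·8 + 1
8 = 8·1 + 0
gcd = 1, so the inverse exists. Back-substitute:
1 = 65 − 8·8
1 = −8·268 + 33·65
1 = 33·869 − 107·268
1 = −107·3744 + 461·869
1 = 461·19589 − 2412·3744
1 = −2412·42922 + 5285·19589
1 = 5285·191277 − 23552·42922
Thus 42922·(-23552) ≡ 1 (mod 191277); reducing, -23552 mod 191277 = 167725.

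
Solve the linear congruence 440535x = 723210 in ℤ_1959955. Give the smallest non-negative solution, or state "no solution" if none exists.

First find gcd(440535, 1959955):
1959955 = 4×440535 + 197815
440535 = 2×197815 + 44905
197815 = 4×44905 + 18195
44905 = 2×18195 + 8515
18195 = 2×8515 + 1165
8515 = 7×1165 + 360
1165 = 3×360 + 85
360 = 4×85 + 20
85 = 4×20 + 5
20 = 4×5 + 0
gcd = 5 and 5 | 723210, so solutions exist. Divide through by 5: 88107x ≡ 144642 (mod 391991).
Now find 88107⁻¹ mod 391991:
391991 = 4*88107 + 39563
88107 = 2*39563 + 8981
39563 = 4*8981 + 3639
8981 = 2*3639 + 1703
3639 = 2*1703 + 233
1703 = 7*233 + 72
233 = 3*72 + 17
72 = 4*17 + 4
17 = 4*4 + 1
4 = 4*1 + 0
Back-substitute:
1 = 17 − 4·4
1 = −4·72 + 17·17
1 = 17·233 − 55·72
1 = −55·1703 + 402·233
1 = 402·3639 − 859·1703
1 = −859·8981 + 2120·3639
1 = 2120·39563 − 9339·8981
1 = −9339·88107 + 20798·39563
1 = 20798·391991 − 92531·88107
So 88107·(-92531) ≡ 1 (mod 391991), i.e. 88107⁻¹ ≡ 299460.
Then x ≡ 299460·144642 ≡ 271802 (mod 391991); the smallest non-negative solution is x = 271802.

271802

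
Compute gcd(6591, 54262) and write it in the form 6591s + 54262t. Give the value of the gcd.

13

Repeated division:
54262 = 8*6591 + 1534
6591 = 4*1534 + 455
1534 = 3*455 + 169
455 = 2*169 + 117
169 = 1*117 + 52
117 = 2*52 + 13
52 = 4*13 + 0
gcd(6591, 54262) = 13.
Express as a combination:
13 = 117 − 2·52
13 = −2·169 + 3·117
13 = 3·455 − 8·169
13 = −8·1534 + 27·455
13 = 27·6591 − 116·1534
13 = −116·54262 + 955·6591
So 13 = (-116)·54262 + (955)·6591.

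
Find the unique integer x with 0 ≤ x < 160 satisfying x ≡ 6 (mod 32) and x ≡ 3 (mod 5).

Write x = 6 + 32·k. Then 32·k ≡ 3 − 6 ≡ 2 (mod 5).
Need 32⁻¹ mod 5. Extended Euclid on (5, 2):
5 = 2×2 + 1
2 = 2×1 + 0
Back-substitute:
1 = 5 − 2·2
32⁻¹ ≡ 3 (mod 5), so k ≡ 3·2 ≡ 1 (mod 5).
x = 6 + 32·1 = 38.

38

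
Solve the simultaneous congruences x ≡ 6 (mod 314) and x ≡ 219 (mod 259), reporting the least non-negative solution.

Write x = 6 + 314·k. Then 314·k ≡ 219 − 6 ≡ 213 (mod 259).
Need 314⁻¹ mod 259. Extended Euclid on (259, 55):
259 = 4·55 + 39
55 = 1·39 + 16
39 = 2·16 + 7
16 = 2·7 + 2
7 = 3·2 + 1
2 = 2·1 + 0
Back-substitute:
1 = 7 − 3·2
1 = −3·16 + 7·7
1 = 7·39 − 17·16
1 = −17·55 + 24·39
1 = 24·259 − 113·55
314⁻¹ ≡ 146 (mod 259), so k ≡ 146·213 ≡ 18 (mod 259).
x = 6 + 314·18 = 5658.

5658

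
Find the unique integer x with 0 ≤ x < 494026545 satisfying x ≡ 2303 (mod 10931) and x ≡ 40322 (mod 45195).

155375537

Write x = 2303 + 10931·k. Then 10931·k ≡ 40322 − 2303 ≡ 38019 (mod 45195).
Need 10931⁻¹ mod 45195. Extended Euclid on (45195, 10931):
45195 = 4*10931 + 1471
10931 = 7*1471 + 634
1471 = 2*634 + 203
634 = 3*203 + 25
203 = 8*25 + 3
25 = 8*3 + 1
3 = 3*1 + 0
Back-substitute:
1 = 25 − 8·3
1 = −8·203 + 65·25
1 = 65·634 − 203·203
1 = −203·1471 + 471·634
1 = 471·10931 − 3500·1471
1 = −3500·45195 + 14471·10931
10931⁻¹ ≡ 14471 (mod 45195), so k ≡ 14471·38019 ≡ 14214 (mod 45195).
x = 2303 + 10931·14214 = 155375537.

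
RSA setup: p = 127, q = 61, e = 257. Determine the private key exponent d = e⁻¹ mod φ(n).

353

φ(n) = (p−1)(q−1) = 126·60 = 7560.
Need d with 257·d ≡ 1 (mod 7560). Apply the extended Euclidean algorithm:
7560 = 29×257 + 107
257 = 2×107 + 43
107 = 2×43 + 21
43 = 2×21 + 1
21 = 21×1 + 0
Back-substitute:
1 = 43 − 2·21
1 = −2·107 + 5·43
1 = 5·257 − 12·107
1 = −12·7560 + 353·257
So 257·353 ≡ 1 (mod 7560), hence d = 353.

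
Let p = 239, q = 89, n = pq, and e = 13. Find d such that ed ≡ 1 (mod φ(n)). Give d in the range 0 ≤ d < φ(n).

φ(n) = (p−1)(q−1) = 238·88 = 20944.
Need d with 13·d ≡ 1 (mod 20944). Apply the extended Euclidean algorithm:
20944 = 1611·13 + 1
13 = 13·1 + 0
Back-substitute:
1 = 20944 − 1611·13
So 13·(-1611) ≡ 1 (mod 20944), hence d ≡ -1611 ≡ 19333 (mod 20944).

19333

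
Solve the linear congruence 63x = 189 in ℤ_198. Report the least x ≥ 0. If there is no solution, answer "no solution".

3

First find gcd(63, 198):
198 = 3*63 + 9
63 = 7*9 + 0
gcd = 9 and 9 | 189, so solutions exist. Divide through by 9: 7x ≡ 21 (mod 22).
Now find 7⁻¹ mod 22:
22 = 3*7 + 1
7 = 7*1 + 0
Back-substitute:
1 = 22 − 3·7
So 7·(-3) ≡ 1 (mod 22), i.e. 7⁻¹ ≡ 19.
Then x ≡ 19·21 ≡ 3 (mod 22); the smallest non-negative solution is x = 3.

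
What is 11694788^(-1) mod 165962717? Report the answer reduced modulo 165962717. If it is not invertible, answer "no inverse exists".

127255664

Apply the Euclidean algorithm to 165962717 and 11694788:
165962717 = 14×11694788 + 2235685
11694788 = 5×2235685 + 516363
2235685 = 4×516363 + 170233
516363 = 3×170233 + 5664
170233 = 30×5664 + 313
5664 = 18×313 + 30
313 = 10×30 + 13
30 = 2×13 + 4
13 = 3×4 + 1
4 = 4×1 + 0
The gcd is 1. Working backward:
1 = 13 − 3·4
1 = −3·30 + 7·13
1 = 7·313 − 73·30
1 = −73·5664 + 1321·313
1 = 1321·170233 − 39703·5664
1 = −39703·516363 + 120430·170233
1 = 120430·2235685 − 521423·516363
1 = −521423·11694788 + 2727545·2235685
1 = 2727545·165962717 − 38707053·11694788
So 11694788·(-38707053) ≡ 1 (mod 165962717), and -38707053 ≡ 127255664 (mod 165962717).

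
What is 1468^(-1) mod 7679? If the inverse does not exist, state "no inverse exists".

gcd(7679, 1468) by repeated division:
7679 = 5·1468 + 339
1468 = 4·339 + 112
339 = 3·112 + 3
112 = 37·3 + 1
3 = 3·1 + 0
Since gcd(1468, 7679) = 1, back-substitute to write 1 as a combination:
1 = 112 − 37·3
1 = −37·339 + 112·112
1 = 112·1468 − 485·339
1 = −485·7679 + 2537·1468
So 1468·2537 ≡ 1 (mod 7679).

2537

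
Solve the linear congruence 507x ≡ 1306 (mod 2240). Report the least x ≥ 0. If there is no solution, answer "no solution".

First find gcd(507, 2240):
2240 = 4·507 + 212
507 = 2·212 + 83
212 = 2·83 + 46
83 = 1·46 + 37
46 = 1·37 + 9
37 = 4·9 + 1
9 = 9·1 + 0
gcd = 1, so a unique solution mod 2240 exists.
Back-substitute for the Bézout coefficients:
1 = 37 − 4·9
1 = −4·46 + 5·37
1 = 5·83 − 9·46
1 = −9·212 + 23·83
1 = 23·507 − 55·212
1 = −55·2240 + 243·507
So 507·(243) ≡ 1 (mod 2240), giving 507⁻¹ ≡ 243.
x ≡ 507⁻¹·1306 ≡ 243·1306 ≡ 1518 (mod 2240).

1518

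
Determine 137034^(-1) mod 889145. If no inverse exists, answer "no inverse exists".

Apply the Euclidean algorithm to 889145 and 137034:
889145 = 6×137034 + 66941
137034 = 2×66941 + 3152
66941 = 21×3152 + 749
3152 = 4×749 + 156
749 = 4×156 + 125
156 = 1×125 + 31
125 = 4×31 + 1
31 = 31×1 + 0
The gcd is 1. Working backward:
1 = 125 − 4·31
1 = −4·156 + 5·125
1 = 5·749 − 24·156
1 = −24·3152 + 101·749
1 = 101·66941 − 2145·3152
1 = −2145·137034 + 4391·66941
1 = 4391·889145 − 28491·137034
Thus 137034·(-28491) ≡ 1 (mod 889145); reducing, -28491 mod 889145 = 860654.

860654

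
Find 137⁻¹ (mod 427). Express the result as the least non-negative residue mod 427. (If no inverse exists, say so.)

Extended Euclidean algorithm:
427 = 3·137 + 16
137 = 8·16 + 9
16 = 1·9 + 7
9 = 1·7 + 2
7 = 3·2 + 1
2 = 2·1 + 0
The gcd is 1. Working backward:
1 = 7 − 3·2
1 = −3·9 + 4·7
1 = 4·16 − 7·9
1 = −7·137 + 60·16
1 = 60·427 − 187·137
Hence 137⁻¹ ≡ -187 ≡ 240 (mod 427).

240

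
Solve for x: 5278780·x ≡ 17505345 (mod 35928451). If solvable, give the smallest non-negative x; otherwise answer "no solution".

First find gcd(5278780, 35928451):
35928451 = 6*5278780 + 4255771
5278780 = 1*4255771 + 1023009
4255771 = 4*1023009 + 163735
1023009 = 6*163735 + 40599
163735 = 4*40599 + 1339
40599 = 30*1339 + 429
1339 = 3*429 + 52
429 = 8*52 + 13
52 = 4*13 + 0
gcd = 13 and 13 | 17505345, so solutions exist. Divide through by 13: 406060x ≡ 1346565 (mod 2763727).
Now find 406060⁻¹ mod 2763727:
2763727 = 6·406060 + 327367
406060 = 1·327367 + 78693
327367 = 4·78693 + 12595
78693 = 6·12595 + 3123
12595 = 4·3123 + 103
3123 = 30·103 + 33
103 = 3·33 + 4
33 = 8·4 + 1
4 = 4·1 + 0
Back-substitute:
1 = 33 − 8·4
1 = −8·103 + 25·33
1 = 25·3123 − 758·103
1 = −758·12595 + 3057·3123
1 = 3057·78693 − 19100·12595
1 = −19100·327367 + 79457·78693
1 = 79457·406060 − 98557·327367
1 = −98557·2763727 + 670799·406060
So 406060⁻¹ ≡ 670799 (mod 2763727).
Then x ≡ 670799·1346565 ≡ 32571 (mod 2763727); the smallest non-negative solution is x = 32571.

32571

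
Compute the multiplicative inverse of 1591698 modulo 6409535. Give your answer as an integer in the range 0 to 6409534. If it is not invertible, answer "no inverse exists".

1348847

gcd(6409535, 1591698) by repeated division:
6409535 = 4·1591698 + 42743
1591698 = 37·42743 + 10207
42743 = 4·10207 + 1915
10207 = 5·1915 + 632
1915 = 3·632 + 19
632 = 33·19 + 5
19 = 3·5 + 4
5 = 1·4 + 1
4 = 4·1 + 0
The gcd is 1. Working backward:
1 = 5 − 4
1 = −19 + 4·5
1 = 4·632 − 133·19
1 = −133·1915 + 403·632
1 = 403·10207 − 2148·1915
1 = −2148·42743 + 8995·10207
1 = 8995·1591698 − 334963·42743
1 = −334963·6409535 + 1348847·1591698
So 1591698·1348847 ≡ 1 (mod 6409535).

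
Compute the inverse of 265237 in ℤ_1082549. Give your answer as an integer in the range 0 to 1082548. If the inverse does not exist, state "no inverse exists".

Extended Euclidean algorithm:
1082549 = 4×265237 + 21601
265237 = 12×21601 + 6025
21601 = 3×6025 + 3526
6025 = 1×3526 + 2499
3526 = 1×2499 + 1027
2499 = 2×1027 + 445
1027 = 2×445 + 137
445 = 3×137 + 34
137 = 4×34 + 1
34 = 34×1 + 0
gcd = 1, so the inverse exists. Back-substitute:
1 = 137 − 4·34
1 = −4·445 + 13·137
1 = 13·1027 − 30·445
1 = −30·2499 + 73·1027
1 = 73·3526 − 103·2499
1 = −103·6025 + 176·3526
1 = 176·21601 − 631·6025
1 = −631·265237 + 7748·21601
1 = 7748·1082549 − 31623·265237
So 265237·(-31623) ≡ 1 (mod 1082549), and -31623 ≡ 1050926 (mod 1082549).

1050926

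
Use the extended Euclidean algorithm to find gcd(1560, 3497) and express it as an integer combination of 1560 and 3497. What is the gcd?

13

Repeated division:
3497 = 2*1560 + 377
1560 = 4*377 + 52
377 = 7*52 + 13
52 = 4*13 + 0
gcd(1560, 3497) = 13.
Working backward:
13 = 377 − 7·52
13 = −7·1560 + 29·377
13 = 29·3497 − 65·1560
So 13 = (29)·3497 + (-65)·1560.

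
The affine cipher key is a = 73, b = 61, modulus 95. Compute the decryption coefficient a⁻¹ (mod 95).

Extended Euclidean algorithm:
95 = 1*73 + 22
73 = 3*22 + 7
22 = 3*7 + 1
7 = 7*1 + 0
Since gcd(73, 95) = 1, back-substitute to write 1 as a combination:
1 = 22 − 3·7
1 = −3·73 + 10·22
1 = 10·95 − 13·73
Thus 73·(-13) ≡ 1 (mod 95); reducing, -13 mod 95 = 82.

82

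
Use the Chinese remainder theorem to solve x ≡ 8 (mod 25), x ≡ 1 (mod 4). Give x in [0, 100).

33

Write x = 8 + 25·k. Then 25·k ≡ 1 − 8 ≡ 1 (mod 4).
Need 25⁻¹ mod 4. Extended Euclid on (4, 1):
4 = 4×1 + 0
25⁻¹ ≡ 1 (mod 4), so k ≡ 1·1 ≡ 1 (mod 4).
x = 8 + 25·1 = 33.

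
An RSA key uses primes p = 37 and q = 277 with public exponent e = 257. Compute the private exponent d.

2513

φ(n) = (p−1)(q−1) = 36·276 = 9936.
Need d with 257·d ≡ 1 (mod 9936). Apply the extended Euclidean algorithm:
9936 = 38·257 + 170
257 = 1·170 + 87
170 = 1·87 + 83
87 = 1·83 + 4
83 = 20·4 + 3
4 = 1·3 + 1
3 = 3·1 + 0
Back-substitute:
1 = 4 − 3
1 = −83 + 21·4
1 = 21·87 − 22·83
1 = −22·170 + 43·87
1 = 43·257 − 65·170
1 = −65·9936 + 2513·257
So 257·2513 ≡ 1 (mod 9936), hence d = 2513.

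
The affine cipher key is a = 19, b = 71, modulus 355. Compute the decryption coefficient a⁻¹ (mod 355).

Extended Euclidean algorithm:
355 = 18·19 + 13
19 = 1·13 + 6
13 = 2·6 + 1
6 = 6·1 + 0
Since gcd(19, 355) = 1, back-substitute to write 1 as a combination:
1 = 13 − 2·6
1 = −2·19 + 3·13
1 = 3·355 − 56·19
So 19·(-56) ≡ 1 (mod 355), and -56 ≡ 299 (mod 355).

299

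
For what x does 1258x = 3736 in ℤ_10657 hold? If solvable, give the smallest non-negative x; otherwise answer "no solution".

First find gcd(1258, 10657):
10657 = 8·1258 + 593
1258 = 2·593 + 72
593 = 8·72 + 17
72 = 4·17 + 4
17 = 4·4 + 1
4 = 4·1 + 0
gcd = 1, so a unique solution mod 10657 exists.
Back-substitute for the Bézout coefficients:
1 = 17 − 4·4
1 = −4·72 + 17·17
1 = 17·593 − 140·72
1 = −140·1258 + 297·593
1 = 297·10657 − 2516·1258
So 1258·(-2516) ≡ 1 (mod 10657), giving 1258⁻¹ ≡ 8141.
x ≡ 1258⁻¹·3736 ≡ 8141·3736 ≡ 10355 (mod 10657).

10355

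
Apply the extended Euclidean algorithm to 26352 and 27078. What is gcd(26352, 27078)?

6

Apply Euclid's algorithm to 27078 and 26352:
27078 = 1*26352 + 726
26352 = 36*726 + 216
726 = 3*216 + 78
216 = 2*78 + 60
78 = 1*60 + 18
60 = 3*18 + 6
18 = 3*6 + 0
gcd(26352, 27078) = 6.
Express as a combination:
6 = 60 − 3·18
6 = −3·78 + 4·60
6 = 4·216 − 11·78
6 = −11·726 + 37·216
6 = 37·26352 − 1343·726
6 = −1343·27078 + 1380·26352
So 6 = (-1343)·27078 + (1380)·26352.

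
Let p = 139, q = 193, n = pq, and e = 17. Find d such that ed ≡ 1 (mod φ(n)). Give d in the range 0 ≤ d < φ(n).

φ(n) = (p−1)(q−1) = 138·192 = 26496.
Need d with 17·d ≡ 1 (mod 26496). Apply the extended Euclidean algorithm:
26496 = 1558·17 + 10
17 = 1·10 + 7
10 = 1·7 + 3
7 = 2·3 + 1
3 = 3·1 + 0
Back-substitute:
1 = 7 − 2·3
1 = −2·10 + 3·7
1 = 3·17 − 5·10
1 = −5·26496 + 7793·17
So 17·7793 ≡ 1 (mod 26496), hence d = 7793.

7793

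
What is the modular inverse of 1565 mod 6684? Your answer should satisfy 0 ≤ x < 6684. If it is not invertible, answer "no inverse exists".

Extended Euclidean algorithm:
6684 = 4*1565 + 424
1565 = 3*424 + 293
424 = 1*293 + 131
293 = 2*131 + 31
131 = 4*31 + 7
31 = 4*7 + 3
7 = 2*3 + 1
3 = 3*1 + 0
The gcd is 1. Working backward:
1 = 7 − 2·3
1 = −2·31 + 9·7
1 = 9·131 − 38·31
1 = −38·293 + 85·131
1 = 85·424 − 123·293
1 = −123·1565 + 454·424
1 = 454·6684 − 1939·1565
Thus 1565·(-1939) ≡ 1 (mod 6684); reducing, -1939 mod 6684 = 4745.

4745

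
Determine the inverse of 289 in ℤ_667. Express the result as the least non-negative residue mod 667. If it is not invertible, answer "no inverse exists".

Run Euclid on (667, 289):
667 = 2×289 + 89
289 = 3×89 + 22
89 = 4×22 + 1
22 = 22×1 + 0
Since gcd(289, 667) = 1, back-substitute to write 1 as a combination:
1 = 89 − 4·22
1 = −4·289 + 13·89
1 = 13·667 − 30·289
Thus 289·(-30) ≡ 1 (mod 667); reducing, -30 mod 667 = 637.

637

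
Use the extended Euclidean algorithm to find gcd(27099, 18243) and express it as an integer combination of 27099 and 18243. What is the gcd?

Euclidean algorithm:
27099 = 1*18243 + 8856
18243 = 2*8856 + 531
8856 = 16*531 + 360
531 = 1*360 + 171
360 = 2*171 + 18
171 = 9*18 + 9
18 = 2*9 + 0
gcd(27099, 18243) = 9.
Express as a combination:
9 = 171 − 9·18
9 = −9·360 + 19·171
9 = 19·531 − 28·360
9 = −28·8856 + 467·531
9 = 467·18243 − 962·8856
9 = −962·27099 + 1429·18243
So 9 = (-962)·27099 + (1429)·18243.

9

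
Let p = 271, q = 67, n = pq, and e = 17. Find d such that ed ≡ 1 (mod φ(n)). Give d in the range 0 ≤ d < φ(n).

4193

φ(n) = (p−1)(q−1) = 270·66 = 17820.
Need d with 17·d ≡ 1 (mod 17820). Apply the extended Euclidean algorithm:
17820 = 1048×17 + 4
17 = 4×4 + 1
4 = 4×1 + 0
Back-substitute:
1 = 17 − 4·4
1 = −4·17820 + 4193·17
So 17·4193 ≡ 1 (mod 17820), hence d = 4193.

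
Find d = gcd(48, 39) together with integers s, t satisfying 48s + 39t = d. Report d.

3

Euclidean algorithm:
48 = 1×39 + 9
39 = 4×9 + 3
9 = 3×3 + 0
gcd(48, 39) = 3.
Express as a combination:
3 = 39 − 4·9
3 = −4·48 + 5·39
So 3 = (-4)·48 + (5)·39.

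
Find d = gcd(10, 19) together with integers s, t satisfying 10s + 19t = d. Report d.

Repeated division:
19 = 1·10 + 9
10 = 1·9 + 1
9 = 9·1 + 0
gcd(10, 19) = 1.
Express as a combination:
1 = 10 − 9
1 = −19 + 2·10
So 1 = (-1)·19 + (2)·10.

1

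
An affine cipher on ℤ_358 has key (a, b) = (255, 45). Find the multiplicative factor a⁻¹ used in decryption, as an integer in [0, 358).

Apply the Euclidean algorithm to 358 and 255:
358 = 1·255 + 103
255 = 2·103 + 49
103 = 2·49 + 5
49 = 9·5 + 4
5 = 1·4 + 1
4 = 4·1 + 0
gcd = 1, so the inverse exists. Back-substitute:
1 = 5 − 4
1 = −49 + 10·5
1 = 10·103 − 21·49
1 = −21·255 + 52·103
1 = 52·358 − 73·255
Thus 255·(-73) ≡ 1 (mod 358); reducing, -73 mod 358 = 285.

285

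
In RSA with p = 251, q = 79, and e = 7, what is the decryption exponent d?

11143

φ(n) = (p−1)(q−1) = 250·78 = 19500.
Need d with 7·d ≡ 1 (mod 19500). Apply the extended Euclidean algorithm:
19500 = 2785·7 + 5
7 = 1·5 + 2
5 = 2·2 + 1
2 = 2·1 + 0
Back-substitute:
1 = 5 − 2·2
1 = −2·7 + 3·5
1 = 3·19500 − 8357·7
So 7·(-8357) ≡ 1 (mod 19500), hence d ≡ -8357 ≡ 11143 (mod 19500).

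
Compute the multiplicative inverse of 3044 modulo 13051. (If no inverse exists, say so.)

11992

Apply the Euclidean algorithm to 13051 and 3044:
13051 = 4×3044 + 875
3044 = 3×875 + 419
875 = 2×419 + 37
419 = 11×37 + 12
37 = 3×12 + 1
12 = 12×1 + 0
gcd = 1, so the inverse exists. Back-substitute:
1 = 37 − 3·12
1 = −3·419 + 34·37
1 = 34·875 − 71·419
1 = −71·3044 + 247·875
1 = 247·13051 − 1059·3044
Thus 3044·(-1059) ≡ 1 (mod 13051); reducing, -1059 mod 13051 = 11992.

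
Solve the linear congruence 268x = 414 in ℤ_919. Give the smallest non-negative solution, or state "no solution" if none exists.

173

First find gcd(268, 919):
919 = 3×268 + 115
268 = 2×115 + 38
115 = 3×38 + 1
38 = 38×1 + 0
gcd = 1, so a unique solution mod 919 exists.
Back-substitute for the Bézout coefficients:
1 = 115 − 3·38
1 = −3·268 + 7·115
1 = 7·919 − 24·268
So 268·(-24) ≡ 1 (mod 919), giving 268⁻¹ ≡ 895.
x ≡ 268⁻¹·414 ≡ 895·414 ≡ 173 (mod 919).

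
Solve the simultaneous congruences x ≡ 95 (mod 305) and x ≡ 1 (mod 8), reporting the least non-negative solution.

705

Write x = 95 + 305·k. Then 305·k ≡ 1 − 95 ≡ 2 (mod 8).
Need 305⁻¹ mod 8. Extended Euclid on (8, 1):
8 = 8*1 + 0
305⁻¹ ≡ 1 (mod 8), so k ≡ 1·2 ≡ 2 (mod 8).
x = 95 + 305·2 = 705.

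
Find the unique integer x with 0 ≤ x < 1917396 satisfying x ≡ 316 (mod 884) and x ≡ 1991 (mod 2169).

Write x = 316 + 884·k. Then 884·k ≡ 1991 − 316 ≡ 1675 (mod 2169).
Need 884⁻¹ mod 2169. Extended Euclid on (2169, 884):
2169 = 2×884 + 401
884 = 2×401 + 82
401 = 4×82 + 73
82 = 1×73 + 9
73 = 8×9 + 1
9 = 9×1 + 0
Back-substitute:
1 = 73 − 8·9
1 = −8·82 + 9·73
1 = 9·401 − 44·82
1 = −44·884 + 97·401
1 = 97·2169 − 238·884
884⁻¹ ≡ 1931 (mod 2169), so k ≡ 1931·1675 ≡ 446 (mod 2169).
x = 316 + 884·446 = 394580.

394580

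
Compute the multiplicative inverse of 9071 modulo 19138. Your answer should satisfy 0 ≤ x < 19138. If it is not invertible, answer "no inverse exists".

Apply the Euclidean algorithm to 19138 and 9071:
19138 = 2*9071 + 996
9071 = 9*996 + 107
996 = 9*107 + 33
107 = 3*33 + 8
33 = 4*8 + 1
8 = 8*1 + 0
Since gcd(9071, 19138) = 1, back-substitute to write 1 as a combination:
1 = 33 − 4·8
1 = −4·107 + 13·33
1 = 13·996 − 121·107
1 = −121·9071 + 1102·996
1 = 1102·19138 − 2325·9071
Hence 9071⁻¹ ≡ -2325 ≡ 16813 (mod 19138).

16813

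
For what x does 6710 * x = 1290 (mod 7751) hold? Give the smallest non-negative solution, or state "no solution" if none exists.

3327

First find gcd(6710, 7751):
7751 = 1·6710 + 1041
6710 = 6·1041 + 464
1041 = 2·464 + 113
464 = 4·113 + 12
113 = 9·12 + 5
12 = 2·5 + 2
5 = 2·2 + 1
2 = 2·1 + 0
gcd = 1, so a unique solution mod 7751 exists.
Back-substitute for the Bézout coefficients:
1 = 5 − 2·2
1 = −2·12 + 5·5
1 = 5·113 − 47·12
1 = −47·464 + 193·113
1 = 193·1041 − 433·464
1 = −433·6710 + 2791·1041
1 = 2791·7751 − 3224·6710
So 6710·(-3224) ≡ 1 (mod 7751), giving 6710⁻¹ ≡ 4527.
x ≡ 6710⁻¹·1290 ≡ 4527·1290 ≡ 3327 (mod 7751).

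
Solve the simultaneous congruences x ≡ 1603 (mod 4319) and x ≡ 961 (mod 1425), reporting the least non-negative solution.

Write x = 1603 + 4319·k. Then 4319·k ≡ 961 − 1603 ≡ 783 (mod 1425).
Need 4319⁻¹ mod 1425. Extended Euclid on (1425, 44):
1425 = 32×44 + 17
44 = 2×17 + 10
17 = 1×10 + 7
10 = 1×7 + 3
7 = 2×3 + 1
3 = 3×1 + 0
Back-substitute:
1 = 7 − 2·3
1 = −2·10 + 3·7
1 = 3·17 − 5·10
1 = −5·44 + 13·17
1 = 13·1425 − 421·44
4319⁻¹ ≡ 1004 (mod 1425), so k ≡ 1004·783 ≡ 957 (mod 1425).
x = 1603 + 4319·957 = 4134886.

4134886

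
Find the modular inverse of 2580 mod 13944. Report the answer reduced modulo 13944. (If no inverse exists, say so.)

Euclidean algorithm on 13944, 2580:
13944 = 5×2580 + 1044
2580 = 2×1044 + 492
1044 = 2×492 + 60
492 = 8×60 + 12
60 = 5×12 + 0
The gcd is 12, not 1, hence no inverse exists.

no inverse exists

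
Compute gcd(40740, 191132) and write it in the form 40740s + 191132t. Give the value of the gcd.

Repeated division:
191132 = 4*40740 + 28172
40740 = 1*28172 + 12568
28172 = 2*12568 + 3036
12568 = 4*3036 + 424
3036 = 7*424 + 68
424 = 6*68 + 16
68 = 4*16 + 4
16 = 4*4 + 0
gcd(40740, 191132) = 4.
Working backward:
4 = 68 − 4·16
4 = −4·424 + 25·68
4 = 25·3036 − 179·424
4 = −179·12568 + 741·3036
4 = 741·28172 − 1661·12568
4 = −1661·40740 + 2402·28172
4 = 2402·191132 − 11269·40740
So 4 = (2402)·191132 + (-11269)·40740.

4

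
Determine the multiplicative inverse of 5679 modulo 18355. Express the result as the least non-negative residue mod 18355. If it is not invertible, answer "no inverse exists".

gcd(18355, 5679) by repeated division:
18355 = 3×5679 + 1318
5679 = 4×1318 + 407
1318 = 3×407 + 97
407 = 4×97 + 19
97 = 5×19 + 2
19 = 9×2 + 1
2 = 2×1 + 0
gcd = 1, so the inverse exists. Back-substitute:
1 = 19 − 9·2
1 = −9·97 + 46·19
1 = 46·407 − 193·97
1 = −193·1318 + 625·407
1 = 625·5679 − 2693·1318
1 = −2693·18355 + 8704·5679
So 5679·8704 ≡ 1 (mod 18355).

8704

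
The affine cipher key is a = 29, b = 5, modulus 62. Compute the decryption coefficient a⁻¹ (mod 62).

15

Apply the Euclidean algorithm to 62 and 29:
62 = 2·29 + 4
29 = 7·4 + 1
4 = 4·1 + 0
gcd = 1, so the inverse exists. Back-substitute:
1 = 29 − 7·4
1 = −7·62 + 15·29
So 29·15 ≡ 1 (mod 62).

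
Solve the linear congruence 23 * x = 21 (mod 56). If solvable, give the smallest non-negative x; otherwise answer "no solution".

35

First find gcd(23, 56):
56 = 2·23 + 10
23 = 2·10 + 3
10 = 3·3 + 1
3 = 3·1 + 0
gcd = 1, so a unique solution mod 56 exists.
Back-substitute for the Bézout coefficients:
1 = 10 − 3·3
1 = −3·23 + 7·10
1 = 7·56 − 17·23
So 23·(-17) ≡ 1 (mod 56), giving 23⁻¹ ≡ 39.
x ≡ 23⁻¹·21 ≡ 39·21 ≡ 35 (mod 56).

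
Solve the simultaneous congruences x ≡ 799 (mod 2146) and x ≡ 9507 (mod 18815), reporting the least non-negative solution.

Write x = 799 + 2146·k. Then 2146·k ≡ 9507 − 799 ≡ 8708 (mod 18815).
Need 2146⁻¹ mod 18815. Extended Euclid on (18815, 2146):
18815 = 8·2146 + 1647
2146 = 1·1647 + 499
1647 = 3·499 + 150
499 = 3·150 + 49
150 = 3·49 + 3
49 = 16·3 + 1
3 = 3·1 + 0
Back-substitute:
1 = 49 − 16·3
1 = −16·150 + 49·49
1 = 49·499 − 163·150
1 = −163·1647 + 538·499
1 = 538·2146 − 701·1647
1 = −701·18815 + 6146·2146
2146⁻¹ ≡ 6146 (mod 18815), so k ≡ 6146·8708 ≡ 9508 (mod 18815).
x = 799 + 2146·9508 = 20404967.

20404967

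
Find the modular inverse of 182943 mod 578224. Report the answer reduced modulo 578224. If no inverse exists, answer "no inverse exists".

280447

Extended Euclidean algorithm:
578224 = 3×182943 + 29395
182943 = 6×29395 + 6573
29395 = 4×6573 + 3103
6573 = 2×3103 + 367
3103 = 8×367 + 167
367 = 2×167 + 33
167 = 5×33 + 2
33 = 16×2 + 1
2 = 2×1 + 0
The gcd is 1. Working backward:
1 = 33 − 16·2
1 = −16·167 + 81·33
1 = 81·367 − 178·167
1 = −178·3103 + 1505·367
1 = 1505·6573 − 3188·3103
1 = −3188·29395 + 14257·6573
1 = 14257·182943 − 88730·29395
1 = −88730·578224 + 280447·182943
So 182943·280447 ≡ 1 (mod 578224).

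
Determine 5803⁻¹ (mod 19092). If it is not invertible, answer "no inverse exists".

10255

Run Euclid on (19092, 5803):
19092 = 3*5803 + 1683
5803 = 3*1683 + 754
1683 = 2*754 + 175
754 = 4*175 + 54
175 = 3*54 + 13
54 = 4*13 + 2
13 = 6*2 + 1
2 = 2*1 + 0
The gcd is 1. Working backward:
1 = 13 − 6·2
1 = −6·54 + 25·13
1 = 25·175 − 81·54
1 = −81·754 + 349·175
1 = 349·1683 − 779·754
1 = −779·5803 + 2686·1683
1 = 2686·19092 − 8837·5803
Hence 5803⁻¹ ≡ -8837 ≡ 10255 (mod 19092).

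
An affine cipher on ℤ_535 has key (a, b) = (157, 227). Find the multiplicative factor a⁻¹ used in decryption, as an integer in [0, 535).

443

gcd(535, 157) by repeated division:
535 = 3×157 + 64
157 = 2×64 + 29
64 = 2×29 + 6
29 = 4×6 + 5
6 = 1×5 + 1
5 = 5×1 + 0
gcd = 1, so the inverse exists. Back-substitute:
1 = 6 − 5
1 = −29 + 5·6
1 = 5·64 − 11·29
1 = −11·157 + 27·64
1 = 27·535 − 92·157
Thus 157·(-92) ≡ 1 (mod 535); reducing, -92 mod 535 = 443.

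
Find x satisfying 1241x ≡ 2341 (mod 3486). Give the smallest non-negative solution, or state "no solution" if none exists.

First find gcd(1241, 3486):
3486 = 2×1241 + 1004
1241 = 1×1004 + 237
1004 = 4×237 + 56
237 = 4×56 + 13
56 = 4×13 + 4
13 = 3×4 + 1
4 = 4×1 + 0
gcd = 1, so a unique solution mod 3486 exists.
Back-substitute for the Bézout coefficients:
1 = 13 − 3·4
1 = −3·56 + 13·13
1 = 13·237 − 55·56
1 = −55·1004 + 233·237
1 = 233·1241 − 288·1004
1 = −288·3486 + 809·1241
So 1241·(809) ≡ 1 (mod 3486), giving 1241⁻¹ ≡ 809.
x ≡ 1241⁻¹·2341 ≡ 809·2341 ≡ 971 (mod 3486).

971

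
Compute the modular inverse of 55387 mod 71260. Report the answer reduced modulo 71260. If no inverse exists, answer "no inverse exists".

25163

Apply the Euclidean algorithm to 71260 and 55387:
71260 = 1·55387 + 15873
55387 = 3·15873 + 7768
15873 = 2·7768 + 337
7768 = 23·337 + 17
337 = 19·17 + 14
17 = 1·14 + 3
14 = 4·3 + 2
3 = 1·2 + 1
2 = 2·1 + 0
gcd = 1, so the inverse exists. Back-substitute:
1 = 3 − 2
1 = −14 + 5·3
1 = 5·17 − 6·14
1 = −6·337 + 119·17
1 = 119·7768 − 2743·337
1 = −2743·15873 + 5605·7768
1 = 5605·55387 − 19558·15873
1 = −19558·71260 + 25163·55387
So 55387·25163 ≡ 1 (mod 71260).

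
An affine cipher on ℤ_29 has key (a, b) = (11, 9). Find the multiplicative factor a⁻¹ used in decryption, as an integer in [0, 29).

8

Run Euclid on (29, 11):
29 = 2*11 + 7
11 = 1*7 + 4
7 = 1*4 + 3
4 = 1*3 + 1
3 = 3*1 + 0
The gcd is 1. Working backward:
1 = 4 − 3
1 = −7 + 2·4
1 = 2·11 − 3·7
1 = −3·29 + 8·11
So 11·8 ≡ 1 (mod 29).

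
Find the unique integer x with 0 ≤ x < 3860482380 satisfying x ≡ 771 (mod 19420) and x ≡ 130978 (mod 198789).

579998491

Write x = 771 + 19420·k. Then 19420·k ≡ 130978 − 771 ≡ 130207 (mod 198789).
Need 19420⁻¹ mod 198789. Extended Euclid on (198789, 19420):
198789 = 10·19420 + 4589
19420 = 4·4589 + 1064
4589 = 4·1064 + 333
1064 = 3·333 + 65
333 = 5·65 + 8
65 = 8·8 + 1
8 = 8·1 + 0
Back-substitute:
1 = 65 − 8·8
1 = −8·333 + 41·65
1 = 41·1064 − 131·333
1 = −131·4589 + 565·1064
1 = 565·19420 − 2391·4589
1 = −2391·198789 + 24475·19420
19420⁻¹ ≡ 24475 (mod 198789), so k ≡ 24475·130207 ≡ 29866 (mod 198789).
x = 771 + 19420·29866 = 579998491.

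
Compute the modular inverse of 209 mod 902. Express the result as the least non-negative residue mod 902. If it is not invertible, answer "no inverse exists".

no inverse exists

Compute gcd(209, 902):
902 = 4·209 + 66
209 = 3·66 + 11
66 = 6·11 + 0
Since gcd = 11 > 1, 209 is not a unit mod 902.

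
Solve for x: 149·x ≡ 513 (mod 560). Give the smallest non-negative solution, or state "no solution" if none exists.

477

First find gcd(149, 560):
560 = 3×149 + 113
149 = 1×113 + 36
113 = 3×36 + 5
36 = 7×5 + 1
5 = 5×1 + 0
gcd = 1, so a unique solution mod 560 exists.
Back-substitute for the Bézout coefficients:
1 = 36 − 7·5
1 = −7·113 + 22·36
1 = 22·149 − 29·113
1 = −29·560 + 109·149
So 149·(109) ≡ 1 (mod 560), giving 149⁻¹ ≡ 109.
x ≡ 149⁻¹·513 ≡ 109·513 ≡ 477 (mod 560).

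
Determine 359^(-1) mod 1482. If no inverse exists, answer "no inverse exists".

Extended Euclidean algorithm:
1482 = 4×359 + 46
359 = 7×46 + 37
46 = 1×37 + 9
37 = 4×9 + 1
9 = 9×1 + 0
gcd = 1, so the inverse exists. Back-substitute:
1 = 37 − 4·9
1 = −4·46 + 5·37
1 = 5·359 − 39·46
1 = −39·1482 + 161·359
So 359·161 ≡ 1 (mod 1482).

161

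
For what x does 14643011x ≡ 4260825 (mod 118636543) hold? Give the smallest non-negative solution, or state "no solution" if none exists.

37874196

First find gcd(14643011, 118636543):
118636543 = 8*14643011 + 1492455
14643011 = 9*1492455 + 1210916
1492455 = 1*1210916 + 281539
1210916 = 4*281539 + 84760
281539 = 3*84760 + 27259
84760 = 3*27259 + 2983
27259 = 9*2983 + 412
2983 = 7*412 + 99
412 = 4*99 + 16
99 = 6*16 + 3
16 = 5*3 + 1
3 = 3*1 + 0
gcd = 1, so a unique solution mod 118636543 exists.
Back-substitute for the Bézout coefficients:
1 = 16 − 5·3
1 = −5·99 + 31·16
1 = 31·412 − 129·99
1 = −129·2983 + 934·412
1 = 934·27259 − 8535·2983
1 = −8535·84760 + 26539·27259
1 = 26539·281539 − 88152·84760
1 = −88152·1210916 + 379147·281539
1 = 379147·1492455 − 467299·1210916
1 = −467299·14643011 + 4584838·1492455
1 = 4584838·118636543 − 37146003·14643011
So 14643011·(-37146003) ≡ 1 (mod 118636543), giving 14643011⁻¹ ≡ 81490540.
x ≡ 14643011⁻¹·4260825 ≡ 81490540·4260825 ≡ 37874196 (mod 118636543).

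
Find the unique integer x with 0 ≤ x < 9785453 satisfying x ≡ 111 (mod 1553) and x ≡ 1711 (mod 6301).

4286391

Write x = 111 + 1553·k. Then 1553·k ≡ 1711 − 111 ≡ 1600 (mod 6301).
Need 1553⁻¹ mod 6301. Extended Euclid on (6301, 1553):
6301 = 4×1553 + 89
1553 = 17×89 + 40
89 = 2×40 + 9
40 = 4×9 + 4
9 = 2×4 + 1
4 = 4×1 + 0
Back-substitute:
1 = 9 − 2·4
1 = −2·40 + 9·9
1 = 9·89 − 20·40
1 = −20·1553 + 349·89
1 = 349·6301 − 1416·1553
1553⁻¹ ≡ 4885 (mod 6301), so k ≡ 4885·1600 ≡ 2760 (mod 6301).
x = 111 + 1553·2760 = 4286391.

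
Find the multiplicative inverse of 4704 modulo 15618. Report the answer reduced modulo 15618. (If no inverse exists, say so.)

Compute gcd(4704, 15618):
15618 = 3·4704 + 1506
4704 = 3·1506 + 186
1506 = 8·186 + 18
186 = 10·18 + 6
18 = 3·6 + 0
The gcd is 6, not 1, hence no inverse exists.

no inverse exists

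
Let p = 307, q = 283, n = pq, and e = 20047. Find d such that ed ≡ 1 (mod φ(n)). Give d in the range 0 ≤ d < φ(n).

35611

φ(n) = (p−1)(q−1) = 306·282 = 86292.
Need d with 20047·d ≡ 1 (mod 86292). Apply the extended Euclidean algorithm:
86292 = 4·20047 + 6104
20047 = 3·6104 + 1735
6104 = 3·1735 + 899
1735 = 1·899 + 836
899 = 1·836 + 63
836 = 13·63 + 17
63 = 3·17 + 12
17 = 1·12 + 5
12 = 2·5 + 2
5 = 2·2 + 1
2 = 2·1 + 0
Back-substitute:
1 = 5 − 2·2
1 = −2·12 + 5·5
1 = 5·17 − 7·12
1 = −7·63 + 26·17
1 = 26·836 − 345·63
1 = −345·899 + 371·836
1 = 371·1735 − 716·899
1 = −716·6104 + 2519·1735
1 = 2519·20047 − 8273·6104
1 = −8273·86292 + 35611·20047
So 20047·35611 ≡ 1 (mod 86292), hence d = 35611.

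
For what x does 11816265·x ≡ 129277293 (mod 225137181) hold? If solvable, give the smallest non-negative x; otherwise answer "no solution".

First find gcd(11816265, 225137181):
225137181 = 19*11816265 + 628146
11816265 = 18*628146 + 509637
628146 = 1*509637 + 118509
509637 = 4*118509 + 35601
118509 = 3*35601 + 11706
35601 = 3*11706 + 483
11706 = 24*483 + 114
483 = 4*114 + 27
114 = 4*27 + 6
27 = 4*6 + 3
6 = 2*3 + 0
gcd = 3 and 3 | 129277293, so solutions exist. Divide through by 3: 3938755x ≡ 43092431 (mod 75045727).
Now find 3938755⁻¹ mod 75045727:
75045727 = 19·3938755 + 209382
3938755 = 18·209382 + 169879
209382 = 1·169879 + 39503
169879 = 4·39503 + 11867
39503 = 3·11867 + 3902
11867 = 3·3902 + 161
3902 = 24·161 + 38
161 = 4·38 + 9
38 = 4·9 + 2
9 = 4·2 + 1
2 = 2·1 + 0
Back-substitute:
1 = 9 − 4·2
1 = −4·38 + 17·9
1 = 17·161 − 72·38
1 = −72·3902 + 1745·161
1 = 1745·11867 − 5307·3902
1 = −5307·39503 + 17666·11867
1 = 17666·169879 − 75971·39503
1 = −75971·209382 + 93637·169879
1 = 93637·3938755 − 1761437·209382
1 = −1761437·75045727 + 33560940·3938755
So 3938755⁻¹ ≡ 33560940 (mod 75045727).
Then x ≡ 33560940·43092431 ≡ 1305381 (mod 75045727); the smallest non-negative solution is x = 1305381.

1305381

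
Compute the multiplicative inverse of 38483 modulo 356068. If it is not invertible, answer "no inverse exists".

Apply the Euclidean algorithm to 356068 and 38483:
356068 = 9*38483 + 9721
38483 = 3*9721 + 9320
9721 = 1*9320 + 401
9320 = 23*401 + 97
401 = 4*97 + 13
97 = 7*13 + 6
13 = 2*6 + 1
6 = 6*1 + 0
gcd = 1, so the inverse exists. Back-substitute:
1 = 13 − 2·6
1 = −2·97 + 15·13
1 = 15·401 − 62·97
1 = −62·9320 + 1441·401
1 = 1441·9721 − 1503·9320
1 = −1503·38483 + 5950·9721
1 = 5950·356068 − 55053·38483
Hence 38483⁻¹ ≡ -55053 ≡ 301015 (mod 356068).

301015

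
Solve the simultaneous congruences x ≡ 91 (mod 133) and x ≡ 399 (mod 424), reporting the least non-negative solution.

Write x = 91 + 133·k. Then 133·k ≡ 399 − 91 ≡ 308 (mod 424).
Need 133⁻¹ mod 424. Extended Euclid on (424, 133):
424 = 3·133 + 25
133 = 5·25 + 8
25 = 3·8 + 1
8 = 8·1 + 0
Back-substitute:
1 = 25 − 3·8
1 = −3·133 + 16·25
1 = 16·424 − 51·133
133⁻¹ ≡ 373 (mod 424), so k ≡ 373·308 ≡ 404 (mod 424).
x = 91 + 133·404 = 53823.

53823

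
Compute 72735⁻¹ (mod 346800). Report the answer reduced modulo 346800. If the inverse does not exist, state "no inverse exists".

no inverse exists

Euclidean algorithm on 346800, 72735:
346800 = 4*72735 + 55860
72735 = 1*55860 + 16875
55860 = 3*16875 + 5235
16875 = 3*5235 + 1170
5235 = 4*1170 + 555
1170 = 2*555 + 60
555 = 9*60 + 15
60 = 4*15 + 0
The gcd is 15, not 1, hence no inverse exists.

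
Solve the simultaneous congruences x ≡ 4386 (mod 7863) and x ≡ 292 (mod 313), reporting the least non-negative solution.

Write x = 4386 + 7863·k. Then 7863·k ≡ 292 − 4386 ≡ 288 (mod 313).
Need 7863⁻¹ mod 313. Extended Euclid on (313, 38):
313 = 8*38 + 9
38 = 4*9 + 2
9 = 4*2 + 1
2 = 2*1 + 0
Back-substitute:
1 = 9 − 4·2
1 = −4·38 + 17·9
1 = 17·313 − 140·38
7863⁻¹ ≡ 173 (mod 313), so k ≡ 173·288 ≡ 57 (mod 313).
x = 4386 + 7863·57 = 452577.

452577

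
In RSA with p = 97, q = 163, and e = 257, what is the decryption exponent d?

φ(n) = (p−1)(q−1) = 96·162 = 15552.
Need d with 257·d ≡ 1 (mod 15552). Apply the extended Euclidean algorithm:
15552 = 60×257 + 132
257 = 1×132 + 125
132 = 1×125 + 7
125 = 17×7 + 6
7 = 1×6 + 1
6 = 6×1 + 0
Back-substitute:
1 = 7 − 6
1 = −125 + 18·7
1 = 18·132 − 19·125
1 = −19·257 + 37·132
1 = 37·15552 − 2239·257
So 257·(-2239) ≡ 1 (mod 15552), hence d ≡ -2239 ≡ 13313 (mod 15552).

13313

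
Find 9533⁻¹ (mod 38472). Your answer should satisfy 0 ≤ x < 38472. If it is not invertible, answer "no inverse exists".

Apply the Euclidean algorithm to 38472 and 9533:
38472 = 4·9533 + 340
9533 = 28·340 + 13
340 = 26·13 + 2
13 = 6·2 + 1
2 = 2·1 + 0
The gcd is 1. Working backward:
1 = 13 − 6·2
1 = −6·340 + 157·13
1 = 157·9533 − 4402·340
1 = −4402·38472 + 17765·9533
So 9533·17765 ≡ 1 (mod 38472).

17765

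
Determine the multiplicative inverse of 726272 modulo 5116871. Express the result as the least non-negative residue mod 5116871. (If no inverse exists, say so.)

4496489

gcd(5116871, 726272) by repeated division:
5116871 = 7*726272 + 32967
726272 = 22*32967 + 998
32967 = 33*998 + 33
998 = 30*33 + 8
33 = 4*8 + 1
8 = 8*1 + 0
The gcd is 1. Working backward:
1 = 33 − 4·8
1 = −4·998 + 121·33
1 = 121·32967 − 3997·998
1 = −3997·726272 + 88055·32967
1 = 88055·5116871 − 620382·726272
Hence 726272⁻¹ ≡ -620382 ≡ 4496489 (mod 5116871).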